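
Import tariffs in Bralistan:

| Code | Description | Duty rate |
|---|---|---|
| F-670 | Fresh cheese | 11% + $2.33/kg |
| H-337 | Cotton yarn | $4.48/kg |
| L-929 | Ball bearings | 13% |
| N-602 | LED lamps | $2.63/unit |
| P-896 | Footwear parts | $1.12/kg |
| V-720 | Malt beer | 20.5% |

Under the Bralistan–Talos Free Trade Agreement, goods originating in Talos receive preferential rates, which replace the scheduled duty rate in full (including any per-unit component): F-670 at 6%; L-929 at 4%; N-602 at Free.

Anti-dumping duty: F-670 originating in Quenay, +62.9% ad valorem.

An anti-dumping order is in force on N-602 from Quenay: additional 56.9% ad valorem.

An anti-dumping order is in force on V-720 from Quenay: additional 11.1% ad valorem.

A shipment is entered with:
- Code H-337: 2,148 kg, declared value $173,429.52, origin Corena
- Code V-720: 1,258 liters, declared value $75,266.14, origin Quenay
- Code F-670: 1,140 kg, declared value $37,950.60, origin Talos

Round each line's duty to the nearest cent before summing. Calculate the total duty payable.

Line 1 (H-337, Corena, 2,148 kg, $173,429.52):
Base rate for H-337 is $4.48/kg.
Duty = 2,148 × $4.48 = $9,623.04.
Line 2 (V-720, Quenay, 1,258 liters, $75,266.14):
Base rate for V-720 is 20.5%.
Additional duty on V-720 from Quenay: +11.1%. Applied ad valorem rate: 20.5% + 11.1% = 31.6%.
Duty = $75,266.14 × 31.6% = $23,784.10.
Line 3 (F-670, Talos, 1,140 kg, $37,950.60):
Base rate for F-670 is 11% + $2.33/kg.
Origin Talos qualifies under the Bralistan–Talos agreement and F-670 is covered: preferential rate 6% applies instead.
The additional-duty order on F-670 targets Quenay, not Talos; it does not apply.
Duty = $37,950.60 × 6% = $2,277.04.
Total = $9,623.04 + $23,784.10 + $2,277.04 = $35,684.18.

$35,684.18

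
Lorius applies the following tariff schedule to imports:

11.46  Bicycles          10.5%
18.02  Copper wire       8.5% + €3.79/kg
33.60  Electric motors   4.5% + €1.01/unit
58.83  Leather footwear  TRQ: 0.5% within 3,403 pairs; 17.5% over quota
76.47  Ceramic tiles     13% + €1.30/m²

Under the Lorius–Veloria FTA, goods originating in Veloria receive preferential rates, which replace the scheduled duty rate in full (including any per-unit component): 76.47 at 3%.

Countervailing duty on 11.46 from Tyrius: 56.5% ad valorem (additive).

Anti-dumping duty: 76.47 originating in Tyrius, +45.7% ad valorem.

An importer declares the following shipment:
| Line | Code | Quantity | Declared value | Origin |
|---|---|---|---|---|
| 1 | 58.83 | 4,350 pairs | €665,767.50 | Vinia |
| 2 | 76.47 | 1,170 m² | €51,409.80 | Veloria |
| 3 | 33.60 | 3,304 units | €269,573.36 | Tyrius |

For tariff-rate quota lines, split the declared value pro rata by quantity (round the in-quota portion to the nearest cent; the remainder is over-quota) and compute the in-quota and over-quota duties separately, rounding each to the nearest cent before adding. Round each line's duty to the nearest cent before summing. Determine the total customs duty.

€44,978.49

Line 1 (58.83, Vinia, 4,350 pairs, €665,767.50):
Code 58.83 is under a tariff-rate quota (threshold 3,403 pairs). In-quota: 3,403 pairs at 0.5%; over-quota: 947 pairs at 17.5%.
Pro-rata value split: in-quota = €665,767.50 × 3,403/4,350 = €520,829.15; over-quota = €665,767.50 − €520,829.15 = €144,938.35.
In-quota duty = €520,829.15 × 0.5% = €2,604.15. Over-quota duty = €144,938.35 × 17.5% = €25,364.21.
Line duty = €2,604.15 + €25,364.21 = €27,968.36.
Line 2 (76.47, Veloria, 1,170 m², €51,409.80):
Base rate for 76.47 is 13% + €1.30/m².
Origin Veloria qualifies under the Lorius–Veloria agreement and 76.47 is covered: preferential rate 3% applies instead.
The additional-duty order on 76.47 targets Tyrius, not Veloria; it does not apply.
Duty = €51,409.80 × 3% = €1,542.29.
Line 3 (33.60, Tyrius, 3,304 units, €269,573.36):
Base rate for 33.60 is 4.5% + €1.01/unit.
Duty = €269,573.36 × 4.5% + 3,304 × €1.01 = €15,467.84.
Total = €27,968.36 + €1,542.29 + €15,467.84 = €44,978.49.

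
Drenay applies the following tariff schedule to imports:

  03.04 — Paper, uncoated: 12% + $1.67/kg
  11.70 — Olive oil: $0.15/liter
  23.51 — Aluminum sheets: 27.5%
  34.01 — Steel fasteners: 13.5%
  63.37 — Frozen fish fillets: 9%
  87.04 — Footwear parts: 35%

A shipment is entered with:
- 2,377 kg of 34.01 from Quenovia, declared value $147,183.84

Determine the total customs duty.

$19,869.82

Line 1 (34.01, Quenovia, 2,377 kg, $147,183.84):
Base rate for 34.01 is 13.5%.
Duty = $147,183.84 × 13.5% = $19,869.82.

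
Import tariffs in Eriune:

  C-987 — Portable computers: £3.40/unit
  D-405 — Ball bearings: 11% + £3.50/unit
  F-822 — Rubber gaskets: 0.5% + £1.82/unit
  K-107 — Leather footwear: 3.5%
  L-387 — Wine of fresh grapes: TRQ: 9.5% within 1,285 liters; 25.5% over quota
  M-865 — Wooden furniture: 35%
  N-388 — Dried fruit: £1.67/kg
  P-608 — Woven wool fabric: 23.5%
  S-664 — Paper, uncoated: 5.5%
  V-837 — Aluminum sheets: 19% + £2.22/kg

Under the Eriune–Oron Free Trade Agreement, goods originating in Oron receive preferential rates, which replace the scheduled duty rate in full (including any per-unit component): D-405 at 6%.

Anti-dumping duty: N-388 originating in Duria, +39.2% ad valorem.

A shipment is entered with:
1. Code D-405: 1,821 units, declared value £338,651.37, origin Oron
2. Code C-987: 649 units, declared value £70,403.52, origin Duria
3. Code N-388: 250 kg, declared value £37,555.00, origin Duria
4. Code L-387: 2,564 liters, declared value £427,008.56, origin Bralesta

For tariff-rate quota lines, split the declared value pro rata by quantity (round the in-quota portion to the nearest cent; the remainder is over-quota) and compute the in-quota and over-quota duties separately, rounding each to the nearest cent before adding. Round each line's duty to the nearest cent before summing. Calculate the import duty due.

Line 1 (D-405, Oron, 1,821 units, £338,651.37):
Base rate for D-405 is 11% + £3.50/unit.
Origin Oron qualifies under the Eriune–Oron agreement and D-405 is covered: preferential rate 6% applies instead.
Duty = £338,651.37 × 6% = £20,319.08.
Line 2 (C-987, Duria, 649 units, £70,403.52):
Base rate for C-987 is £3.40/unit.
Duty = 649 × £3.40 = £2,206.60.
Line 3 (N-388, Duria, 250 kg, £37,555.00):
Base rate for N-388 is £1.67/kg.
Additional duty on N-388 from Duria: +39.2% ad valorem. Applied ad valorem rate = 39.2%.
Duty = £37,555.00 × 39.2% + 250 × £1.67 = £15,139.06.
Line 4 (L-387, Bralesta, 2,564 liters, £427,008.56):
Code L-387 is under a tariff-rate quota (threshold 1,285 liters). In-quota: 1,285 liters at 9.5%; over-quota: 1,279 liters at 25.5%.
Pro-rata value split: in-quota = £427,008.56 × 1,285/2,564 = £214,003.90; over-quota = £427,008.56 − £214,003.90 = £213,004.66.
In-quota duty = £214,003.90 × 9.5% = £20,330.37. Over-quota duty = £213,004.66 × 25.5% = £54,316.19.
Line duty = £20,330.37 + £54,316.19 = £74,646.56.
Total = £20,319.08 + £2,206.60 + £15,139.06 + £74,646.56 = £112,311.30.

£112,311.30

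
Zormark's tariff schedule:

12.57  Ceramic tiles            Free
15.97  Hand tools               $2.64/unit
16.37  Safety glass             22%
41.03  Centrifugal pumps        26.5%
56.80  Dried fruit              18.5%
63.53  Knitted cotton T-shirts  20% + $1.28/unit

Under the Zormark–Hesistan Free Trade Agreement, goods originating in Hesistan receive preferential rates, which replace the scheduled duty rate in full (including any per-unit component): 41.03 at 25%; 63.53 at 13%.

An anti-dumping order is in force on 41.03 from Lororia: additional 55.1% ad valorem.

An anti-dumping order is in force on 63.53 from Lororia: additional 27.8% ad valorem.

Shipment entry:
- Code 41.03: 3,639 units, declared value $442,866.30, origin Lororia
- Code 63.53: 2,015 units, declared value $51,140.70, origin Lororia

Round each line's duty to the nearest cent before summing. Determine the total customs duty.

Line 1 (41.03, Lororia, 3,639 units, $442,866.30):
Base rate for 41.03 is 26.5%.
41.03 has an FTA preferential rate, but origin Lororia is not Hesistan; base rate stands.
Additional duty on 41.03 from Lororia: +55.1%. Applied ad valorem rate: 26.5% + 55.1% = 81.6%.
Duty = $442,866.30 × 81.6% = $361,378.90.
Line 2 (63.53, Lororia, 2,015 units, $51,140.70):
Base rate for 63.53 is 20% + $1.28/unit.
63.53 has an FTA preferential rate, but origin Lororia is not Hesistan; base rate stands.
Additional duty on 63.53 from Lororia: +27.8%. Applied ad valorem rate: 20% + 27.8% = 47.8%.
Duty = $51,140.70 × 47.8% + 2,015 × $1.28 = $27,024.45.
Total = $361,378.90 + $27,024.45 = $388,403.35.

$388,403.35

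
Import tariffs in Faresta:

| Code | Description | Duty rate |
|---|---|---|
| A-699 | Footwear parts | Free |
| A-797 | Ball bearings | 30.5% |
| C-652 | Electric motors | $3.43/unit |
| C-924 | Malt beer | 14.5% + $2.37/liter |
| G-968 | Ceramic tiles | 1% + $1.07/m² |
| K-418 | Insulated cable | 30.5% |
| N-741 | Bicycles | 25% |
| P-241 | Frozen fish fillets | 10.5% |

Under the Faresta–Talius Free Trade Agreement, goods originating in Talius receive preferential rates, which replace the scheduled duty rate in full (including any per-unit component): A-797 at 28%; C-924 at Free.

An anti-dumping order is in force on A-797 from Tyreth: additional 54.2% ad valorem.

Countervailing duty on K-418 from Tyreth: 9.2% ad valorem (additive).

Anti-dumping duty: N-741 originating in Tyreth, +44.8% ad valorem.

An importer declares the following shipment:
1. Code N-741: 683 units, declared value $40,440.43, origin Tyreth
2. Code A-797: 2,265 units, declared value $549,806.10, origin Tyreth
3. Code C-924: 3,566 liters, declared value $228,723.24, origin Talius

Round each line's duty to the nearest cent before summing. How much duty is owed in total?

$493,913.19

Line 1 (N-741, Tyreth, 683 units, $40,440.43):
Base rate for N-741 is 25%.
Additional duty on N-741 from Tyreth: +44.8%. Applied ad valorem rate: 25% + 44.8% = 69.8%.
Duty = $40,440.43 × 69.8% = $28,227.42.
Line 2 (A-797, Tyreth, 2,265 units, $549,806.10):
Base rate for A-797 is 30.5%.
A-797 has an FTA preferential rate, but origin Tyreth is not Talius; base rate stands.
Additional duty on A-797 from Tyreth: +54.2%. Applied ad valorem rate: 30.5% + 54.2% = 84.7%.
Duty = $549,806.10 × 84.7% = $465,685.77.
Line 3 (C-924, Talius, 3,566 liters, $228,723.24):
Base rate for C-924 is 14.5% + $2.37/liter.
Origin Talius qualifies under the Faresta–Talius agreement and C-924 is covered: preferential rate Free applies instead.
Duty = $228,723.24 × 0% = $0.00.
Total = $28,227.42 + $465,685.77 + $0.00 = $493,913.19.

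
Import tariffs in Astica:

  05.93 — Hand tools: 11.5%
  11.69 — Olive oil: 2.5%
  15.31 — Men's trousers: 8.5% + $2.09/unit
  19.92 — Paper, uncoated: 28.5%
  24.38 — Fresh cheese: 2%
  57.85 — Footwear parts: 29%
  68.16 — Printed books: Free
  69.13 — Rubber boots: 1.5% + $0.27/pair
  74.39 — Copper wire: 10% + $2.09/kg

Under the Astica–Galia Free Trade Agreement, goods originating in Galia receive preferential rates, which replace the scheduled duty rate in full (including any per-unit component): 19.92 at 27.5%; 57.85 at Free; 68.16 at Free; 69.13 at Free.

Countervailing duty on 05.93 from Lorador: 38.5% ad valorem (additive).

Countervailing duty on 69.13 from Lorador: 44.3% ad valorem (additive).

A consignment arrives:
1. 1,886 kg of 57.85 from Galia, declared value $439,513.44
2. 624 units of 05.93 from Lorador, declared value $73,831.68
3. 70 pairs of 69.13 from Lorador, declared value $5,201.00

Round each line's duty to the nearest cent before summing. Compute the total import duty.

$39,316.80

Line 1 (57.85, Galia, 1,886 kg, $439,513.44):
Base rate for 57.85 is 29%.
Origin Galia qualifies under the Astica–Galia agreement and 57.85 is covered: preferential rate Free applies instead.
Duty = $439,513.44 × 0% = $0.00.
Line 2 (05.93, Lorador, 624 units, $73,831.68):
Base rate for 05.93 is 11.5%.
Additional duty on 05.93 from Lorador: +38.5%. Applied ad valorem rate: 11.5% + 38.5% = 50%.
Duty = $73,831.68 × 50% = $36,915.84.
Line 3 (69.13, Lorador, 70 pairs, $5,201.00):
Base rate for 69.13 is 1.5% + $0.27/pair.
69.13 has an FTA preferential rate, but origin Lorador is not Galia; base rate stands.
Additional duty on 69.13 from Lorador: +44.3%. Applied ad valorem rate: 1.5% + 44.3% = 45.8%.
Duty = $5,201.00 × 45.8% + 70 × $0.27 = $2,400.96.
Total = $0.00 + $36,915.84 + $2,400.96 = $39,316.80.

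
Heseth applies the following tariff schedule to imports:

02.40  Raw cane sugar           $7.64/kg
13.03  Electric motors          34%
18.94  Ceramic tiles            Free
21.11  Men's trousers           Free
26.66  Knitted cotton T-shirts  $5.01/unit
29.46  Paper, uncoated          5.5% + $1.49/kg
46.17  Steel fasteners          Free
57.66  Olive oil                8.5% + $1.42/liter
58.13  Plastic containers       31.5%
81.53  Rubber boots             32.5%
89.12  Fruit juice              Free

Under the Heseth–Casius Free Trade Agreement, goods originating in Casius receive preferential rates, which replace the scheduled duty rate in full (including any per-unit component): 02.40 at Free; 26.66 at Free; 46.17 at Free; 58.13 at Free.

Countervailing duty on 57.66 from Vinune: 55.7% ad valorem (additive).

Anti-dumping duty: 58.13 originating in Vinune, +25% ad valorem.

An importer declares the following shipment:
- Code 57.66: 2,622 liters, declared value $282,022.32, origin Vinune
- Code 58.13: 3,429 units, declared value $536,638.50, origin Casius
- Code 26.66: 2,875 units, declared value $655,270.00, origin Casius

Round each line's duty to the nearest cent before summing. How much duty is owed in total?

Line 1 (57.66, Vinune, 2,622 liters, $282,022.32):
Base rate for 57.66 is 8.5% + $1.42/liter.
Additional duty on 57.66 from Vinune: +55.7%. Applied ad valorem rate: 8.5% + 55.7% = 64.2%.
Duty = $282,022.32 × 64.2% + 2,622 × $1.42 = $184,781.57.
Line 2 (58.13, Casius, 3,429 units, $536,638.50):
Base rate for 58.13 is 31.5%.
Origin Casius qualifies under the Heseth–Casius agreement and 58.13 is covered: preferential rate Free applies instead.
The additional-duty order on 58.13 targets Vinune, not Casius; it does not apply.
Duty = $536,638.50 × 0% = $0.00.
Line 3 (26.66, Casius, 2,875 units, $655,270.00):
Base rate for 26.66 is $5.01/unit.
Origin Casius qualifies under the Heseth–Casius agreement and 26.66 is covered: preferential rate Free applies instead.
Duty = $655,270.00 × 0% = $0.00.
Total = $184,781.57 + $0.00 + $0.00 = $184,781.57.

$184,781.57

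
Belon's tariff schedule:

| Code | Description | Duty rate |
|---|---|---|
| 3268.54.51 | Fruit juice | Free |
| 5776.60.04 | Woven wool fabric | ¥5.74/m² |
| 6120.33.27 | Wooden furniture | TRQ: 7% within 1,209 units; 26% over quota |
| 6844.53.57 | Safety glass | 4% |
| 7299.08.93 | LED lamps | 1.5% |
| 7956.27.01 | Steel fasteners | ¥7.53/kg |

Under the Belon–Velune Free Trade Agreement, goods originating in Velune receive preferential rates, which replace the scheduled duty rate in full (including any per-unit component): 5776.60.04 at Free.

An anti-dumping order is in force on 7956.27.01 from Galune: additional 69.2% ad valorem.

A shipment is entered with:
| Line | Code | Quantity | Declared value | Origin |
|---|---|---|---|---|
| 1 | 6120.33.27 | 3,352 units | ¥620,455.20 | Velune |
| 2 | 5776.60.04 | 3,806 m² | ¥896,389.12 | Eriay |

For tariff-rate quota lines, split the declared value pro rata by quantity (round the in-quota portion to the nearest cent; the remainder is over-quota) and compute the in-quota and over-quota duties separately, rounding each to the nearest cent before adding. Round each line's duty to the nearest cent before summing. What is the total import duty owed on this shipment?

Line 1 (6120.33.27, Velune, 3,352 units, ¥620,455.20):
Code 6120.33.27 is under a tariff-rate quota (threshold 1,209 units). In-quota: 1,209 units at 7%; over-quota: 2,143 units at 26%.
Pro-rata value split: in-quota = ¥620,455.20 × 1,209/3,352 = ¥223,785.90; over-quota = ¥620,455.20 − ¥223,785.90 = ¥396,669.30.
In-quota duty = ¥223,785.90 × 7% = ¥15,665.01. Over-quota duty = ¥396,669.30 × 26% = ¥103,134.02.
Line duty = ¥15,665.01 + ¥103,134.02 = ¥118,799.03.
Line 2 (5776.60.04, Eriay, 3,806 m², ¥896,389.12):
Base rate for 5776.60.04 is ¥5.74/m².
5776.60.04 has an FTA preferential rate, but origin Eriay is not Velune; base rate stands.
Duty = 3,806 × ¥5.74 = ¥21,846.44.
Total = ¥118,799.03 + ¥21,846.44 = ¥140,645.47.

¥140,645.47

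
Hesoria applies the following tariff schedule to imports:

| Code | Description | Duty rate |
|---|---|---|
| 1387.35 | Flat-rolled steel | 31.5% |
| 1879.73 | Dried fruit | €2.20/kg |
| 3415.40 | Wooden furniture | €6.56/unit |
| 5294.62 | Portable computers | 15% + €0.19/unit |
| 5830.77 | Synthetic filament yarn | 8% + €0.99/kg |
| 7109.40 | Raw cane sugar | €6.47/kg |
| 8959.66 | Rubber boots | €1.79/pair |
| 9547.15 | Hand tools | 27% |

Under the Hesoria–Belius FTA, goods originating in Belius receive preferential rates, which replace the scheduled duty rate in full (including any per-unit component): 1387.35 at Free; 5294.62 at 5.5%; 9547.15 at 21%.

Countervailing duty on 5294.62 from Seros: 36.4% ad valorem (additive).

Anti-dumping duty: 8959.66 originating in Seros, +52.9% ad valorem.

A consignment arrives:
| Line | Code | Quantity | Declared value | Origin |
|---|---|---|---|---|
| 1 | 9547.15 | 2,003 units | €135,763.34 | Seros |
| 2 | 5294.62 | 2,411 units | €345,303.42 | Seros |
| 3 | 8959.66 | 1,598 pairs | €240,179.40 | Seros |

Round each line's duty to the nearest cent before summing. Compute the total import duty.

€344,515.47

Line 1 (9547.15, Seros, 2,003 units, €135,763.34):
Base rate for 9547.15 is 27%.
9547.15 has an FTA preferential rate, but origin Seros is not Belius; base rate stands.
Duty = €135,763.34 × 27% = €36,656.10.
Line 2 (5294.62, Seros, 2,411 units, €345,303.42):
Base rate for 5294.62 is 15% + €0.19/unit.
5294.62 has an FTA preferential rate, but origin Seros is not Belius; base rate stands.
Additional duty on 5294.62 from Seros: +36.4%. Applied ad valorem rate: 15% + 36.4% = 51.4%.
Duty = €345,303.42 × 51.4% + 2,411 × €0.19 = €177,944.05.
Line 3 (8959.66, Seros, 1,598 pairs, €240,179.40):
Base rate for 8959.66 is €1.79/pair.
Additional duty on 8959.66 from Seros: +52.9% ad valorem. Applied ad valorem rate = 52.9%.
Duty = €240,179.40 × 52.9% + 1,598 × €1.79 = €129,915.32.
Total = €36,656.10 + €177,944.05 + €129,915.32 = €344,515.47.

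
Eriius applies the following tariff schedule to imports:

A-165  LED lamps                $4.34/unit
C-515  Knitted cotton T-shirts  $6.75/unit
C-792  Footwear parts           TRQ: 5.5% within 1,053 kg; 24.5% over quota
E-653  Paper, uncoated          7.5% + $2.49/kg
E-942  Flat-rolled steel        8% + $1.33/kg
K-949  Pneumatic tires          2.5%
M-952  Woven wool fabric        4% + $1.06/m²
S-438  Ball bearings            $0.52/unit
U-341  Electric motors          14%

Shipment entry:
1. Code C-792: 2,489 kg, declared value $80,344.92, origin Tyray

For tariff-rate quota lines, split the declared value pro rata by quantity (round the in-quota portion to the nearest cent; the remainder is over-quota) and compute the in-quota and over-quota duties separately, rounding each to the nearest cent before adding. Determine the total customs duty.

$13,226.25

Line 1 (C-792, Tyray, 2,489 kg, $80,344.92):
Code C-792 is under a tariff-rate quota (threshold 1,053 kg). In-quota: 1,053 kg at 5.5%; over-quota: 1,436 kg at 24.5%.
Pro-rata value split: in-quota = $80,344.92 × 1,053/2,489 = $33,990.84; over-quota = $80,344.92 − $33,990.84 = $46,354.08.
In-quota duty = $33,990.84 × 5.5% = $1,869.50. Over-quota duty = $46,354.08 × 24.5% = $11,356.75.
Line duty = $1,869.50 + $11,356.75 = $13,226.25.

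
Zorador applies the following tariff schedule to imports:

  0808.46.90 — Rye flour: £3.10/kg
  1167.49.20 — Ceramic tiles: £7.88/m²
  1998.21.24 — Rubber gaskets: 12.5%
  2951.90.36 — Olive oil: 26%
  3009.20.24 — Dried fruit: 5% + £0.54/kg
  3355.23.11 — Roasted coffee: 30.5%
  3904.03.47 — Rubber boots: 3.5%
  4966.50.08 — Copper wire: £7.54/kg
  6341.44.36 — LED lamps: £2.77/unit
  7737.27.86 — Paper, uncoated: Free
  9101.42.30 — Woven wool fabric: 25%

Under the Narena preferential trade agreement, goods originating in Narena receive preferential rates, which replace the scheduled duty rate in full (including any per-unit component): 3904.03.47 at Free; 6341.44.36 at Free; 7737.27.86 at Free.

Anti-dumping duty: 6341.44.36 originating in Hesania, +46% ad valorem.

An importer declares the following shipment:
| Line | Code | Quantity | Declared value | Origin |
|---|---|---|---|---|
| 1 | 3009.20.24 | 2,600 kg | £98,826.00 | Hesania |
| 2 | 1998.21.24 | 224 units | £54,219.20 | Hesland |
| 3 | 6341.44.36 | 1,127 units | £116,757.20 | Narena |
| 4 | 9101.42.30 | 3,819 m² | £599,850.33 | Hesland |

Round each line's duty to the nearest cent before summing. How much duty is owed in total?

Line 1 (3009.20.24, Hesania, 2,600 kg, £98,826.00):
Base rate for 3009.20.24 is 5% + £0.54/kg.
Duty = £98,826.00 × 5% + 2,600 × £0.54 = £6,345.30.
Line 2 (1998.21.24, Hesland, 224 units, £54,219.20):
Base rate for 1998.21.24 is 12.5%.
Duty = £54,219.20 × 12.5% = £6,777.40.
Line 3 (6341.44.36, Narena, 1,127 units, £116,757.20):
Base rate for 6341.44.36 is £2.77/unit.
Origin Narena qualifies under the Zorador–Narena agreement and 6341.44.36 is covered: preferential rate Free applies instead.
The additional-duty order on 6341.44.36 targets Hesania, not Narena; it does not apply.
Duty = £116,757.20 × 0% = £0.00.
Line 4 (9101.42.30, Hesland, 3,819 m², £599,850.33):
Base rate for 9101.42.30 is 25%.
Duty = £599,850.33 × 25% = £149,962.58.
Total = £6,345.30 + £6,777.40 + £0.00 + £149,962.58 = £163,085.28.

£163,085.28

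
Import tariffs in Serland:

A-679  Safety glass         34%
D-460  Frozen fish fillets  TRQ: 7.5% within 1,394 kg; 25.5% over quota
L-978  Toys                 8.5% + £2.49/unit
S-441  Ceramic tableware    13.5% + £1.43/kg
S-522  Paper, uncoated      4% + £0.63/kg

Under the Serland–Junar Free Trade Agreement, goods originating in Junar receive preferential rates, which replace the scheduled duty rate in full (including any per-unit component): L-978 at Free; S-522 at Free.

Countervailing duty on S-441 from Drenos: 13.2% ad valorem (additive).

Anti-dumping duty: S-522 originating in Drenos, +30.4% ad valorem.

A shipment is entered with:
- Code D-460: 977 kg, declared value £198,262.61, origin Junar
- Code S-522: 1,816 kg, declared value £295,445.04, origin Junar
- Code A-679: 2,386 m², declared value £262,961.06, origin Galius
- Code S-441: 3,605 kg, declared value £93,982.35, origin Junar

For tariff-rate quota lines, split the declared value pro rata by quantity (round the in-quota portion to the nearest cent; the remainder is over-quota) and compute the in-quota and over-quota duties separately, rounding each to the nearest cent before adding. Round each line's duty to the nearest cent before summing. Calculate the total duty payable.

Line 1 (D-460, Junar, 977 kg, £198,262.61):
Code D-460 is under a tariff-rate quota (threshold 1,394 kg). Quantity 977 kg is within the quota, so the in-quota rate 7.5% applies to the full value.
Duty = £198,262.61 × 7.5% = £14,869.70.
Line 2 (S-522, Junar, 1,816 kg, £295,445.04):
Base rate for S-522 is 4% + £0.63/kg.
Origin Junar qualifies under the Serland–Junar agreement and S-522 is covered: preferential rate Free applies instead.
The additional-duty order on S-522 targets Drenos, not Junar; it does not apply.
Duty = £295,445.04 × 0% = £0.00.
Line 3 (A-679, Galius, 2,386 m², £262,961.06):
Base rate for A-679 is 34%.
Duty = £262,961.06 × 34% = £89,406.76.
Line 4 (S-441, Junar, 3,605 kg, £93,982.35):
Base rate for S-441 is 13.5% + £1.43/kg.
Origin Junar is the FTA partner but S-441 is not on the preference list; base rate stands.
The additional-duty order on S-441 targets Drenos, not Junar; it does not apply.
Duty = £93,982.35 × 13.5% + 3,605 × £1.43 = £17,842.77.
Total = £14,869.70 + £0.00 + £89,406.76 + £17,842.77 = £122,119.23.

£122,119.23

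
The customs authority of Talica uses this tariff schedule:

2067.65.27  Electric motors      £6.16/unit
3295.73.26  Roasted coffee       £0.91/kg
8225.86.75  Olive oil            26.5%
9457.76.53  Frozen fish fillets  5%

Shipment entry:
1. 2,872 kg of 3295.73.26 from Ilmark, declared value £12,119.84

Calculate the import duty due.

Line 1 (3295.73.26, Ilmark, 2,872 kg, £12,119.84):
Base rate for 3295.73.26 is £0.91/kg.
Duty = 2,872 × £0.91 = £2,613.52.

£2,613.52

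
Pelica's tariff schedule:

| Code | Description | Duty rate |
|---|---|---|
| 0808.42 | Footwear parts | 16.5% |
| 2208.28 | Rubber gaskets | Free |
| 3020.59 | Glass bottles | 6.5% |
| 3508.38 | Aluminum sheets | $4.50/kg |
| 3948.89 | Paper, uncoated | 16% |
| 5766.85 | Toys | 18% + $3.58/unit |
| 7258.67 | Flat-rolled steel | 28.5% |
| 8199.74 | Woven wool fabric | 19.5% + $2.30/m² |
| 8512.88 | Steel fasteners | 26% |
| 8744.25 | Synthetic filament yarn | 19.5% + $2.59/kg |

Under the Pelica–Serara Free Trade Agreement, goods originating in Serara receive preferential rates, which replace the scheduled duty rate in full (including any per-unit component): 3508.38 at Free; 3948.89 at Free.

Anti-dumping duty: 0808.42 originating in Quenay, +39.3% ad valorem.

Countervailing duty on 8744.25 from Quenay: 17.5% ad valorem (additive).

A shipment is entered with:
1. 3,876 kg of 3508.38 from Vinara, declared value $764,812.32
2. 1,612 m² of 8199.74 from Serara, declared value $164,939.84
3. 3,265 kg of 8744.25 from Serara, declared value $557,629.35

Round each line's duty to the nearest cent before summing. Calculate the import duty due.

Line 1 (3508.38, Vinara, 3,876 kg, $764,812.32):
Base rate for 3508.38 is $4.50/kg.
3508.38 has an FTA preferential rate, but origin Vinara is not Serara; base rate stands.
Duty = 3,876 × $4.50 = $17,442.00.
Line 2 (8199.74, Serara, 1,612 m², $164,939.84):
Base rate for 8199.74 is 19.5% + $2.30/m².
Origin Serara is the FTA partner but 8199.74 is not on the preference list; base rate stands.
Duty = $164,939.84 × 19.5% + 1,612 × $2.30 = $35,870.87.
Line 3 (8744.25, Serara, 3,265 kg, $557,629.35):
Base rate for 8744.25 is 19.5% + $2.59/kg.
Origin Serara is the FTA partner but 8744.25 is not on the preference list; base rate stands.
The additional-duty order on 8744.25 targets Quenay, not Serara; it does not apply.
Duty = $557,629.35 × 19.5% + 3,265 × $2.59 = $117,194.07.
Total = $17,442.00 + $35,870.87 + $117,194.07 = $170,506.94.

$170,506.94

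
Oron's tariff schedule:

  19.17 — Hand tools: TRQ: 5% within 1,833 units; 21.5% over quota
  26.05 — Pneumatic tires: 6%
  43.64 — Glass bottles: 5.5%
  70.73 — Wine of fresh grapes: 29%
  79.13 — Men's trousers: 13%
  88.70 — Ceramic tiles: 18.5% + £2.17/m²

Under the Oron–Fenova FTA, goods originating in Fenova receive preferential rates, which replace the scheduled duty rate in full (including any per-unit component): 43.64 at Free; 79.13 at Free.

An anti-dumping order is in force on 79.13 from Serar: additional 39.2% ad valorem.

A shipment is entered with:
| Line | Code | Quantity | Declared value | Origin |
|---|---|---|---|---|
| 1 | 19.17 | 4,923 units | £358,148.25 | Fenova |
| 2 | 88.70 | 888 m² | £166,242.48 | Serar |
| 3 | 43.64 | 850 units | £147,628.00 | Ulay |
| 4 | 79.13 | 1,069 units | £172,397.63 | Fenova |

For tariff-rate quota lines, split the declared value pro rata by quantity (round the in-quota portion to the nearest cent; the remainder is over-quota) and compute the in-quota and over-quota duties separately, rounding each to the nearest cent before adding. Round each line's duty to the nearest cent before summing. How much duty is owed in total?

Line 1 (19.17, Fenova, 4,923 units, £358,148.25):
Code 19.17 is under a tariff-rate quota (threshold 1,833 units). In-quota: 1,833 units at 5%; over-quota: 3,090 units at 21.5%.
Pro-rata value split: in-quota = £358,148.25 × 1,833/4,923 = £133,350.75; over-quota = £358,148.25 − £133,350.75 = £224,797.50.
In-quota duty = £133,350.75 × 5% = £6,667.54. Over-quota duty = £224,797.50 × 21.5% = £48,331.46.
Line duty = £6,667.54 + £48,331.46 = £54,999.00.
Line 2 (88.70, Serar, 888 m², £166,242.48):
Base rate for 88.70 is 18.5% + £2.17/m².
Duty = £166,242.48 × 18.5% + 888 × £2.17 = £32,681.82.
Line 3 (43.64, Ulay, 850 units, £147,628.00):
Base rate for 43.64 is 5.5%.
43.64 has an FTA preferential rate, but origin Ulay is not Fenova; base rate stands.
Duty = £147,628.00 × 5.5% = £8,119.54.
Line 4 (79.13, Fenova, 1,069 units, £172,397.63):
Base rate for 79.13 is 13%.
Origin Fenova qualifies under the Oron–Fenova agreement and 79.13 is covered: preferential rate Free applies instead.
The additional-duty order on 79.13 targets Serar, not Fenova; it does not apply.
Duty = £172,397.63 × 0% = £0.00.
Total = £54,999.00 + £32,681.82 + £8,119.54 + £0.00 = £95,800.36.

£95,800.36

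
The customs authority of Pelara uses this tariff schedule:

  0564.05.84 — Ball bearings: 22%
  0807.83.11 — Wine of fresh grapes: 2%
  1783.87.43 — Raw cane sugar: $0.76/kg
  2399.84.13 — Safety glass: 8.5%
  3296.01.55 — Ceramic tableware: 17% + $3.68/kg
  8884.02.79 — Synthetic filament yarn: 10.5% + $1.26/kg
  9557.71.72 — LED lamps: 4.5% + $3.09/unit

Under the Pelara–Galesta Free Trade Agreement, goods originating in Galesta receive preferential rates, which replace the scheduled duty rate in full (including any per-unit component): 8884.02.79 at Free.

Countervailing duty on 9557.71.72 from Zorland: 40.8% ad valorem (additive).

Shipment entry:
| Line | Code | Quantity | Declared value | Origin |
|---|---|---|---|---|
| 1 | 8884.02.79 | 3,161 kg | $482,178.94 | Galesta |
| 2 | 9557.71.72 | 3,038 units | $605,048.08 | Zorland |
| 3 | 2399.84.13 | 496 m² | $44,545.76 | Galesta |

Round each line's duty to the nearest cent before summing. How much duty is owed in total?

Line 1 (8884.02.79, Galesta, 3,161 kg, $482,178.94):
Base rate for 8884.02.79 is 10.5% + $1.26/kg.
Origin Galesta qualifies under the Pelara–Galesta agreement and 8884.02.79 is covered: preferential rate Free applies instead.
Duty = $482,178.94 × 0% = $0.00.
Line 2 (9557.71.72, Zorland, 3,038 units, $605,048.08):
Base rate for 9557.71.72 is 4.5% + $3.09/unit.
Additional duty on 9557.71.72 from Zorland: +40.8%. Applied ad valorem rate: 4.5% + 40.8% = 45.3%.
Duty = $605,048.08 × 45.3% + 3,038 × $3.09 = $283,474.20.
Line 3 (2399.84.13, Galesta, 496 m², $44,545.76):
Base rate for 2399.84.13 is 8.5%.
Origin Galesta is the FTA partner but 2399.84.13 is not on the preference list; base rate stands.
Duty = $44,545.76 × 8.5% = $3,786.39.
Total = $0.00 + $283,474.20 + $3,786.39 = $287,260.59.

$287,260.59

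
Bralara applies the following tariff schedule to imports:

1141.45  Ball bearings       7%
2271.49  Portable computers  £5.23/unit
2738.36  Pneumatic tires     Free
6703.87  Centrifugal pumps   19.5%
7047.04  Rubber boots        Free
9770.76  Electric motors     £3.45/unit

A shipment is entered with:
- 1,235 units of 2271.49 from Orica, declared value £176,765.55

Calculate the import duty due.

£6,459.05

Line 1 (2271.49, Orica, 1,235 units, £176,765.55):
Base rate for 2271.49 is £5.23/unit.
Duty = 1,235 × £5.23 = £6,459.05.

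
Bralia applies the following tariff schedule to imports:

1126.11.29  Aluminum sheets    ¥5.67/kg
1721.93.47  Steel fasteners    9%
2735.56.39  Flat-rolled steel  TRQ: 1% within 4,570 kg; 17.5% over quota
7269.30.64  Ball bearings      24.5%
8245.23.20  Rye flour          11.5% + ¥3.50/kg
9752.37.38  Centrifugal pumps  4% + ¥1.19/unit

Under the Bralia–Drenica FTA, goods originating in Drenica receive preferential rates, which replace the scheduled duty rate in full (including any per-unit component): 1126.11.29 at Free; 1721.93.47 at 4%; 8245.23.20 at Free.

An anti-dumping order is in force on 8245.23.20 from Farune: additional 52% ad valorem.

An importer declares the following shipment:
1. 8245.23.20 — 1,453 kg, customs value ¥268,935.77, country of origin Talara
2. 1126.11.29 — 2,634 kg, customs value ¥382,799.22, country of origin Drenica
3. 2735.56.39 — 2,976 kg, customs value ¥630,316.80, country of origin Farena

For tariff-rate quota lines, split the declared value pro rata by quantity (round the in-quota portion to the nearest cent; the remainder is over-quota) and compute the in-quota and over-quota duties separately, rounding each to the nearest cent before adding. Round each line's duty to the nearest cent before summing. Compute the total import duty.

¥42,316.28

Line 1 (8245.23.20, Talara, 1,453 kg, ¥268,935.77):
Base rate for 8245.23.20 is 11.5% + ¥3.50/kg.
8245.23.20 has an FTA preferential rate, but origin Talara is not Drenica; base rate stands.
The additional-duty order on 8245.23.20 targets Farune, not Talara; it does not apply.
Duty = ¥268,935.77 × 11.5% + 1,453 × ¥3.50 = ¥36,013.11.
Line 2 (1126.11.29, Drenica, 2,634 kg, ¥382,799.22):
Base rate for 1126.11.29 is ¥5.67/kg.
Origin Drenica qualifies under the Bralia–Drenica agreement and 1126.11.29 is covered: preferential rate Free applies instead.
Duty = ¥382,799.22 × 0% = ¥0.00.
Line 3 (2735.56.39, Farena, 2,976 kg, ¥630,316.80):
Code 2735.56.39 is under a tariff-rate quota (threshold 4,570 kg). Quantity 2,976 kg is within the quota, so the in-quota rate 1% applies to the full value.
Duty = ¥630,316.80 × 1% = ¥6,303.17.
Total = ¥36,013.11 + ¥0.00 + ¥6,303.17 = ¥42,316.28.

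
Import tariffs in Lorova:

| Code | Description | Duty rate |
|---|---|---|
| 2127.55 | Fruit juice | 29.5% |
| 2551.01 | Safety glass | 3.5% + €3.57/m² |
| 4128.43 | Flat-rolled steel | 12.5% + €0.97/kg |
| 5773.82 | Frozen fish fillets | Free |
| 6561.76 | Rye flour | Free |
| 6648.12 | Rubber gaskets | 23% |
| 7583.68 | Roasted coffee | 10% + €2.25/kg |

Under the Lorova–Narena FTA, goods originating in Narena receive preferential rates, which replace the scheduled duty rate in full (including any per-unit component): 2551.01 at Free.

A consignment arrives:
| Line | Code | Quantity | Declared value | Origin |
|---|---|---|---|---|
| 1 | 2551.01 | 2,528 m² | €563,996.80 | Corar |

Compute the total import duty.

€28,764.85

Line 1 (2551.01, Corar, 2,528 m², €563,996.80):
Base rate for 2551.01 is 3.5% + €3.57/m².
2551.01 has an FTA preferential rate, but origin Corar is not Narena; base rate stands.
Duty = €563,996.80 × 3.5% + 2,528 × €3.57 = €28,764.85.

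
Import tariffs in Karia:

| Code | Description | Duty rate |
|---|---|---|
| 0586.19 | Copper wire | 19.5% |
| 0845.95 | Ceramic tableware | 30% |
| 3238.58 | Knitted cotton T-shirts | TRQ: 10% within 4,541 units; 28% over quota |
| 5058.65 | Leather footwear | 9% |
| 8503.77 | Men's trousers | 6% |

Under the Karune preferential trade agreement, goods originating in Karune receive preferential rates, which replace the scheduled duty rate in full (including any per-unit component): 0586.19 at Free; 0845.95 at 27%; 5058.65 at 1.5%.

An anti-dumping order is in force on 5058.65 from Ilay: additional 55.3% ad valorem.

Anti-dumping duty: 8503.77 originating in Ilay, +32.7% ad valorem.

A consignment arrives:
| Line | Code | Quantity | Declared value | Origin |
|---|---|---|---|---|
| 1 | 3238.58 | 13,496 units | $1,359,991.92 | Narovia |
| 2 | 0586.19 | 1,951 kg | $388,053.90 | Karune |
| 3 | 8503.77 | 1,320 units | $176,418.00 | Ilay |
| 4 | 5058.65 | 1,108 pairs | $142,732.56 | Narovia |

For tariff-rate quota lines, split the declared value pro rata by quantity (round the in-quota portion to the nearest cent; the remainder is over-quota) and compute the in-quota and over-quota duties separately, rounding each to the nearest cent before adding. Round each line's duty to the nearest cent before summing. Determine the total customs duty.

Line 1 (3238.58, Narovia, 13,496 units, $1,359,991.92):
Code 3238.58 is under a tariff-rate quota (threshold 4,541 units). In-quota: 4,541 units at 10%; over-quota: 8,955 units at 28%.
Pro-rata value split: in-quota = $1,359,991.92 × 4,541/13,496 = $457,596.57; over-quota = $1,359,991.92 − $457,596.57 = $902,395.35.
In-quota duty = $457,596.57 × 10% = $45,759.66. Over-quota duty = $902,395.35 × 28% = $252,670.70.
Line duty = $45,759.66 + $252,670.70 = $298,430.36.
Line 2 (0586.19, Karune, 1,951 kg, $388,053.90):
Base rate for 0586.19 is 19.5%.
Origin Karune qualifies under the Karia–Karune agreement and 0586.19 is covered: preferential rate Free applies instead.
Duty = $388,053.90 × 0% = $0.00.
Line 3 (8503.77, Ilay, 1,320 units, $176,418.00):
Base rate for 8503.77 is 6%.
Additional duty on 8503.77 from Ilay: +32.7%. Applied ad valorem rate: 6% + 32.7% = 38.7%.
Duty = $176,418.00 × 38.7% = $68,273.77.
Line 4 (5058.65, Narovia, 1,108 pairs, $142,732.56):
Base rate for 5058.65 is 9%.
5058.65 has an FTA preferential rate, but origin Narovia is not Karune; base rate stands.
The additional-duty order on 5058.65 targets Ilay, not Narovia; it does not apply.
Duty = $142,732.56 × 9% = $12,845.93.
Total = $298,430.36 + $0.00 + $68,273.77 + $12,845.93 = $379,550.06.

$379,550.06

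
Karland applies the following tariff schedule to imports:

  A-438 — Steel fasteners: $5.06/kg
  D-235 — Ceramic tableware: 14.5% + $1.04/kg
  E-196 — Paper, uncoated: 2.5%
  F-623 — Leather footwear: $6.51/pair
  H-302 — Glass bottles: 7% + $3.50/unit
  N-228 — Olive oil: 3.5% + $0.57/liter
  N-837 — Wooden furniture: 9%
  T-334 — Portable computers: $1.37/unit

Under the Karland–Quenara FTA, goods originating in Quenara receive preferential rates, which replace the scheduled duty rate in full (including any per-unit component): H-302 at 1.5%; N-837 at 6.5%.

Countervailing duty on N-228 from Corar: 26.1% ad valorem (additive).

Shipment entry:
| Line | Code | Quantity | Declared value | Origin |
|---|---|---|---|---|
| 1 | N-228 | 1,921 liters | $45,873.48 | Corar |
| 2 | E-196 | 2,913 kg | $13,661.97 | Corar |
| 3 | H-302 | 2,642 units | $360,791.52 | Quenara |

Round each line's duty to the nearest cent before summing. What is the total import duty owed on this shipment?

Line 1 (N-228, Corar, 1,921 liters, $45,873.48):
Base rate for N-228 is 3.5% + $0.57/liter.
Additional duty on N-228 from Corar: +26.1%. Applied ad valorem rate: 3.5% + 26.1% = 29.6%.
Duty = $45,873.48 × 29.6% + 1,921 × $0.57 = $14,673.52.
Line 2 (E-196, Corar, 2,913 kg, $13,661.97):
Base rate for E-196 is 2.5%.
Duty = $13,661.97 × 2.5% = $341.55.
Line 3 (H-302, Quenara, 2,642 units, $360,791.52):
Base rate for H-302 is 7% + $3.50/unit.
Origin Quenara qualifies under the Karland–Quenara agreement and H-302 is covered: preferential rate 1.5% applies instead.
Duty = $360,791.52 × 1.5% = $5,411.87.
Total = $14,673.52 + $341.55 + $5,411.87 = $20,426.94.

$20,426.94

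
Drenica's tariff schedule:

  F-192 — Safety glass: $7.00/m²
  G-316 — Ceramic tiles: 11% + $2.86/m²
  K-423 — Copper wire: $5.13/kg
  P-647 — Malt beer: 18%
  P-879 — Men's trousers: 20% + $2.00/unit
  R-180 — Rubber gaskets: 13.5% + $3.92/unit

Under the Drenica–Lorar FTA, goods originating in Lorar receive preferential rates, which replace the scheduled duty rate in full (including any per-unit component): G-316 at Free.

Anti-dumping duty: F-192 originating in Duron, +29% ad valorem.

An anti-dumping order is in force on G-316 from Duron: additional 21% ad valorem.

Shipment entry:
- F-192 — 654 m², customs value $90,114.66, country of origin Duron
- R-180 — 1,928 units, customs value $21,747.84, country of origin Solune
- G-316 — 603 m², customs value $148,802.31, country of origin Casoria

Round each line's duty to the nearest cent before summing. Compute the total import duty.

$59,297.80

Line 1 (F-192, Duron, 654 m², $90,114.66):
Base rate for F-192 is $7.00/m².
Additional duty on F-192 from Duron: +29% ad valorem. Applied ad valorem rate = 29%.
Duty = $90,114.66 × 29% + 654 × $7.00 = $30,711.25.
Line 2 (R-180, Solune, 1,928 units, $21,747.84):
Base rate for R-180 is 13.5% + $3.92/unit.
Duty = $21,747.84 × 13.5% + 1,928 × $3.92 = $10,493.72.
Line 3 (G-316, Casoria, 603 m², $148,802.31):
Base rate for G-316 is 11% + $2.86/m².
G-316 has an FTA preferential rate, but origin Casoria is not Lorar; base rate stands.
The additional-duty order on G-316 targets Duron, not Casoria; it does not apply.
Duty = $148,802.31 × 11% + 603 × $2.86 = $18,092.83.
Total = $30,711.25 + $10,493.72 + $18,092.83 = $59,297.80.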